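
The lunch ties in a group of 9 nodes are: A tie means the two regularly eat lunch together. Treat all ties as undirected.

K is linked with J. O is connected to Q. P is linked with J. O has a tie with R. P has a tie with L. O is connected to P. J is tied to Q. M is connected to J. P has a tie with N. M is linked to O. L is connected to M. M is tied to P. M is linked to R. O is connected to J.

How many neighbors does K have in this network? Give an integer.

K is directly tied to J. That is 1 neighbor, so the degree of K is 1.

1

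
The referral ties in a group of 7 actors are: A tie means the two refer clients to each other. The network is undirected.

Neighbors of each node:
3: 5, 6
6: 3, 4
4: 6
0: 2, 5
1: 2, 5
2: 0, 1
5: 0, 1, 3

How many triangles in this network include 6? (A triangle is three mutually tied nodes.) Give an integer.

6's neighbors are 3 and 4, but none of them are tied to each other, so no triangle contains 6.

0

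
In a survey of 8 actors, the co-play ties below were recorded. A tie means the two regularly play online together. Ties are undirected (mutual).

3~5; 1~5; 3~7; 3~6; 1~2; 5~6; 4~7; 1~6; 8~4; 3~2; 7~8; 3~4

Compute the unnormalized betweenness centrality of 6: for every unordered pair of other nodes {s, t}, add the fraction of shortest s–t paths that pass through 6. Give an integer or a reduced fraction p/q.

Pairs whose geodesics pass through 6 — 1–3: 1/3; 1–7: 1/3; 1–8: 2/6; 1–4: 1/3.
All other pairs contribute 0.
Summing the contributions gives betweenness(6) = 4/3.

4/3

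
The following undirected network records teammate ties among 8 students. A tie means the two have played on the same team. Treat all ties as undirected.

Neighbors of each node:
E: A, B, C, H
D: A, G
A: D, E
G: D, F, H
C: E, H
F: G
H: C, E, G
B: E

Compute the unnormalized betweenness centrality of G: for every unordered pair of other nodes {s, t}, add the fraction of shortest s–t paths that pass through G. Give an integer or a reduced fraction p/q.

Pairs whose geodesics pass through G — D–F: 1; D–C: 1/2; D–H: 1; B–F: 1; E–F: 1; F–C: 1; F–H: 1; F–A: 1.
All other pairs contribute 0.
Summing the contributions gives betweenness(G) = 15/2.

15/2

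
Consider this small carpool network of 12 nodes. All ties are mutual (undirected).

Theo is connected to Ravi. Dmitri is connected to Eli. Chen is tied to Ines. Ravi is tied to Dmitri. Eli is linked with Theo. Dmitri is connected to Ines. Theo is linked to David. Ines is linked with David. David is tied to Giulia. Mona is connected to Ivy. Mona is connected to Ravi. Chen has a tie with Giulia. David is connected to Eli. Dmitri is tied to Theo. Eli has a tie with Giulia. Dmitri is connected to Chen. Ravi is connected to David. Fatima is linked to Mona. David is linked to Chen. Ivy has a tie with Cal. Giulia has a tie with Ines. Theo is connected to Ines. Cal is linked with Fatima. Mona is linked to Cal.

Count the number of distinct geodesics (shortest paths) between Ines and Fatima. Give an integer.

3

The shortest distance is 4. The length-4 paths are: Ines–Theo–Ravi–Mona–Fatima; Ines–Dmitri–Ravi–Mona–Fatima; Ines–David–Ravi–Mona–Fatima.
That gives 3 distinct shortest paths.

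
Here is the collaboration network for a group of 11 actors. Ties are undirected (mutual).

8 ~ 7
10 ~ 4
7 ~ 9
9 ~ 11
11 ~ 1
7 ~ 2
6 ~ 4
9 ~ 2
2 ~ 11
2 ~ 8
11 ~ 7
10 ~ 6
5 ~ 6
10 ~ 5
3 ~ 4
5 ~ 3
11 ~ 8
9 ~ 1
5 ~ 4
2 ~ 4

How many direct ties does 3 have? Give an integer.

2

3 is directly tied to 4 and 5. That is 2 neighbors, so the degree of 3 is 2.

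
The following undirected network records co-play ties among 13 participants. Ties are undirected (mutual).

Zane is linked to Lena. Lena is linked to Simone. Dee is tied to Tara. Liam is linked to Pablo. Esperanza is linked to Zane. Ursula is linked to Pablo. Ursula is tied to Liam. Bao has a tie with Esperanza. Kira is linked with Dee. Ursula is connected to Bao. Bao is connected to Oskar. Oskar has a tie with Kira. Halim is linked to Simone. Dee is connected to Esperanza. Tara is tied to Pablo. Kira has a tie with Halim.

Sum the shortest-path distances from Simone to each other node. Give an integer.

Distances from Simone: Bao:4, Dee:3, Esperanza:3, Halim:1, Kira:2, Lena:1, Liam:6, Oskar:3, Pablo:5, Tara:4, Ursula:5, Zane:2.
Sum = 4 + 3 + 3 + 1 + 2 + 1 + 6 + 3 + 5 + 4 + 5 + 2 = 39.

39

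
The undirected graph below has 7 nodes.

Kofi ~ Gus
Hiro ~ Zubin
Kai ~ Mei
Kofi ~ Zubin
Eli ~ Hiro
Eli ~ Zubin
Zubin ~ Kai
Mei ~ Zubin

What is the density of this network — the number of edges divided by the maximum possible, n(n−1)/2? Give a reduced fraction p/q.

8/21

There are 8 edges and 7 nodes, so the maximum possible is C(7,2) = 21.
Density = 8/21.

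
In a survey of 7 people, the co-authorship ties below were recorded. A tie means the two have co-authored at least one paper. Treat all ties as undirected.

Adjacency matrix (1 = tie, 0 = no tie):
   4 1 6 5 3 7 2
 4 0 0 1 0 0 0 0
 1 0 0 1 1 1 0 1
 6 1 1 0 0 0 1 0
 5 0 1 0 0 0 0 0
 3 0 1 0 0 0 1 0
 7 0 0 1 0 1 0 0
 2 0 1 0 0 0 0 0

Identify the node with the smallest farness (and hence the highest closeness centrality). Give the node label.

Farness (sum of distances to all others) for each node — 1:8, 2:13, 3:11, 4:14, 5:13, 6:9, 7:12.
The smallest farness is 8, for 1, so 1 has the highest closeness.

1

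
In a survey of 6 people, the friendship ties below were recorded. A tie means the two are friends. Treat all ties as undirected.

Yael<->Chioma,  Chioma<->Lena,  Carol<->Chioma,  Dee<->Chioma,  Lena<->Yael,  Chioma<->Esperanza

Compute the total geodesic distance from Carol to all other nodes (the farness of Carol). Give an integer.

Distances from Carol: Chioma:1, Dee:2, Esperanza:2, Lena:2, Yael:2.
Sum = 1 + 2 + 2 + 2 + 2 = 9.

9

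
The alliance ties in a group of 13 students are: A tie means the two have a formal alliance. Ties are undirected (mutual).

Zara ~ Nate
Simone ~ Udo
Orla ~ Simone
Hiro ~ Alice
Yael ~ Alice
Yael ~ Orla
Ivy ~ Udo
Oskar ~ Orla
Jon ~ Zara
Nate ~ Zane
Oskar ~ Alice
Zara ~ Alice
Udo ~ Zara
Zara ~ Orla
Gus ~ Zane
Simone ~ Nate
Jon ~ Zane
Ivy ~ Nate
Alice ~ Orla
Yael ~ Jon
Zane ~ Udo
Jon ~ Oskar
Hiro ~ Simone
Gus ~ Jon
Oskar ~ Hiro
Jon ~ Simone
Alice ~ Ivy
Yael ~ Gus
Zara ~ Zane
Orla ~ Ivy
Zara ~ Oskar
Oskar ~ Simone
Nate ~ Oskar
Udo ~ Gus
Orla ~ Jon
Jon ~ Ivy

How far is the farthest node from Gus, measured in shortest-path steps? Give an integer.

3

Distances from Gus: Alice:2, Hiro:3, Ivy:2, Jon:1, Nate:2, Orla:2, Oskar:2, Simone:2, Udo:1, Yael:1, Zane:1, Zara:2.
The largest is 3 (to Hiro), so the eccentricity of Gus is 3.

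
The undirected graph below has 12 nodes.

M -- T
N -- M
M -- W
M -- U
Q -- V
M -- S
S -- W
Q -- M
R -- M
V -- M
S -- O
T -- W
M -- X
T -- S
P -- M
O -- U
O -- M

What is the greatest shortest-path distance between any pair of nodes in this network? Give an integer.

2

Eccentricity of each node (its greatest distance to any other): M:1, N:2, O:2, P:2, Q:2, R:2, S:2, T:2, U:2, V:2, W:2, X:2.
The maximum eccentricity is 2, realized for instance by the pair N–W via N – M – W. So the diameter is 2.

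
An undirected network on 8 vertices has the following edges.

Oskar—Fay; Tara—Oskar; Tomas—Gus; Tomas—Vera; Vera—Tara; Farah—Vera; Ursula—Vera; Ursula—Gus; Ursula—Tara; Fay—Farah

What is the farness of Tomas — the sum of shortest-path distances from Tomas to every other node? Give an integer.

14

Distances from Tomas: Farah:2, Fay:3, Gus:1, Oskar:3, Tara:2, Ursula:2, Vera:1.
Sum = 2 + 3 + 1 + 3 + 2 + 2 + 1 = 14.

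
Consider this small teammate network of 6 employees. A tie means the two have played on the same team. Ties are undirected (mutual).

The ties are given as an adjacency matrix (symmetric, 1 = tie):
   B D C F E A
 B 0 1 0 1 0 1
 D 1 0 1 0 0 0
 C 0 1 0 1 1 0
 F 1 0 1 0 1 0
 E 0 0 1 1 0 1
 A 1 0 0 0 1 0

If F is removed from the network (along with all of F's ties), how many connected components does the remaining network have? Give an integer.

F's neighbors (B, C, and E) remain reachable from one another through other ties, so the rest of the network stays in one piece.

1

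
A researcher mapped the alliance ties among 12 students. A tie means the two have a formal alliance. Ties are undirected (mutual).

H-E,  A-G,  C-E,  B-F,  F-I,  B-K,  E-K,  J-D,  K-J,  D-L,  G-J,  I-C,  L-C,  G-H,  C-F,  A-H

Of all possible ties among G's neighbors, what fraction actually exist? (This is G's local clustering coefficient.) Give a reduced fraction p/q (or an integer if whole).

G's neighbors: A, H, and J (k = 3).
Possible neighbor pairs: C(3,2) = 3. Edges among them: A–H → e = 1.
Clustering(G) = 1/3.

1/3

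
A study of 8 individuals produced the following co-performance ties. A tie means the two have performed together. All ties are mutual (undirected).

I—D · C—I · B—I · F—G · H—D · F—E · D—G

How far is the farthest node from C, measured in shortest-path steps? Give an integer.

Distances from C: B:2, D:2, E:5, F:4, G:3, H:3, I:1.
The largest is 5 (to E), so the eccentricity of C is 5.

5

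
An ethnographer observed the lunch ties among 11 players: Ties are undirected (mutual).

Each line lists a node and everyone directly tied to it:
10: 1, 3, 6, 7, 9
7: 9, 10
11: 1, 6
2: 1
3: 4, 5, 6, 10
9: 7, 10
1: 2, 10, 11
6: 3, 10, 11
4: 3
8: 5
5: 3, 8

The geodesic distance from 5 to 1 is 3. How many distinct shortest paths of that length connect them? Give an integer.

The shortest distance is 3, and the only length-3 path is 5–3–10–1. So there is exactly 1 shortest path.

1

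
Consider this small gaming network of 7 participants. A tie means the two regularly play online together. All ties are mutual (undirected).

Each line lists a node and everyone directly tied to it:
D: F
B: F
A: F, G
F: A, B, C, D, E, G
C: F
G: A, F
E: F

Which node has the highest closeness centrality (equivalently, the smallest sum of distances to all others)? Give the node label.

F

Farness (sum of distances to all others) for each node — A:10, B:11, C:11, D:11, E:11, F:6, G:10.
The smallest farness is 6, for F, so F has the highest closeness.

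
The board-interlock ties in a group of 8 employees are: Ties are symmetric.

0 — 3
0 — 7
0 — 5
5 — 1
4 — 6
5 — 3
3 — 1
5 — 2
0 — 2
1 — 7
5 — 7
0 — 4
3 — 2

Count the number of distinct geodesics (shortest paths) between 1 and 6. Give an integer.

The shortest distance is 4. The length-4 paths are: 1–5–0–4–6; 1–3–0–4–6; 1–7–0–4–6.
That gives 3 distinct shortest paths.

3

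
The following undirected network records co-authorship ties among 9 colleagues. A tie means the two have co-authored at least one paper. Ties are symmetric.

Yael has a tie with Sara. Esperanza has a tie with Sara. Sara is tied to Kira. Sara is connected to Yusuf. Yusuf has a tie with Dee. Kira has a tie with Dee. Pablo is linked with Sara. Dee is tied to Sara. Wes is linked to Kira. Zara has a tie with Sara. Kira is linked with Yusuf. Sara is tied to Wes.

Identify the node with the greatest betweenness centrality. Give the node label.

Sara

Unnormalized betweenness of each node: Dee:0, Esperanza:0, Kira:1, Pablo:0, Sara:23, Wes:0, Yael:0, Yusuf:0, Zara:0.
Sara has the largest value, 23, making it the main broker — the node through which the most shortest paths run.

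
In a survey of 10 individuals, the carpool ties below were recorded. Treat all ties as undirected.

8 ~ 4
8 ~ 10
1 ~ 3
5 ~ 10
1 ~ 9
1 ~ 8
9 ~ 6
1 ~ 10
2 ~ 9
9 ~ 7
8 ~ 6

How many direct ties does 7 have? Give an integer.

7 is directly tied to 9. That is 1 neighbor, so the degree of 7 is 1.

1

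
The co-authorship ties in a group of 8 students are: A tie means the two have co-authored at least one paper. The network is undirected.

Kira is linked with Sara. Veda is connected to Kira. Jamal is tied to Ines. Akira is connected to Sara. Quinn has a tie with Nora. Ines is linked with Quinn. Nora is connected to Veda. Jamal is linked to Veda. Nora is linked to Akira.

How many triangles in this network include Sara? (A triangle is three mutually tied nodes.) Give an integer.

Sara's neighbors are Akira and Kira, but none of them are tied to each other, so no triangle contains Sara.

0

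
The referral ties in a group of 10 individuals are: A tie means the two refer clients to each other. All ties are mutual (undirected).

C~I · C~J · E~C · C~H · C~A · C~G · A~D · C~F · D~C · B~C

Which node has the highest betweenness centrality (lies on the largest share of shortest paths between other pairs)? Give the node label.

Unnormalized betweenness of each node: A:0, B:0, C:35, D:0, E:0, F:0, G:0, H:0, I:0, J:0.
C has the largest value, 35, making it the main broker — the node through which the most shortest paths run.

C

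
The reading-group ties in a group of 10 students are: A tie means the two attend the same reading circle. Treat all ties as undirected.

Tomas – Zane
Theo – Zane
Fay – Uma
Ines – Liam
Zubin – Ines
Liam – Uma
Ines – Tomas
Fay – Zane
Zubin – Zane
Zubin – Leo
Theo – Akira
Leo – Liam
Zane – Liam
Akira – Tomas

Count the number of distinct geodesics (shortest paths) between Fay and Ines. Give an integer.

The shortest distance is 3. The length-3 paths are: Fay–Zane–Tomas–Ines; Fay–Zane–Zubin–Ines; Fay–Uma–Liam–Ines; Fay–Zane–Liam–Ines.
That gives 4 distinct shortest paths.

4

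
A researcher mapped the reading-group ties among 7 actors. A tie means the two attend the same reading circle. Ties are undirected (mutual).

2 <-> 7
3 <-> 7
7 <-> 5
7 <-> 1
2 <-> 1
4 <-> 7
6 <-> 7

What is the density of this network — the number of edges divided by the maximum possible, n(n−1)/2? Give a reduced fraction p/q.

1/3

There are 7 edges and 7 nodes, so the maximum possible is C(7,2) = 21.
Density = 7/21 = 1/3.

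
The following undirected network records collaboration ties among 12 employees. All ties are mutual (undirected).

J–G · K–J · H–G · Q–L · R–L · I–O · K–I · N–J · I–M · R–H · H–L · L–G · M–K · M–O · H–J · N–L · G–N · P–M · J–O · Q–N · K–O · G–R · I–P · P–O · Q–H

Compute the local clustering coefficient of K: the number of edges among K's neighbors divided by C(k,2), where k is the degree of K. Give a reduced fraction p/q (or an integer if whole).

2/3

K's neighbors: I, J, M, and O (k = 4).
Possible neighbor pairs: C(4,2) = 6. Edges among them: I–M, I–O, J–O, M–O → e = 4.
Clustering(K) = 4/6 = 2/3.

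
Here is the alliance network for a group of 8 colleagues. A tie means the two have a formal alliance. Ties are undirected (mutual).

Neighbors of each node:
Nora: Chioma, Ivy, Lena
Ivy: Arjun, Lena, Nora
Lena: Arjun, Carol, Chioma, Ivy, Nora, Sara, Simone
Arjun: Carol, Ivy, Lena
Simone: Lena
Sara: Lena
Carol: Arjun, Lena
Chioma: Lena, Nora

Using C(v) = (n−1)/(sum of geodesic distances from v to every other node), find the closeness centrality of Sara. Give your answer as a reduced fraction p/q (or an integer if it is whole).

7/13

Distances from Sara: Arjun:2, Carol:2, Chioma:2, Ivy:2, Lena:1, Nora:2, Simone:2. Sum = 13.
n = 8, so closeness = 7/13.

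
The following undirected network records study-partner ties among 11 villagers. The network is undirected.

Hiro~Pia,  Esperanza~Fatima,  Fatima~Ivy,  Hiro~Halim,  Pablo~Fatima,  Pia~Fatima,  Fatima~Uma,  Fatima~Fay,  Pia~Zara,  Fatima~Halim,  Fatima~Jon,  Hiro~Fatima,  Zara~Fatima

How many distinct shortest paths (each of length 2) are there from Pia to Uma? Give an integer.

The shortest distance is 2, and the only length-2 path is Pia–Fatima–Uma. So there is exactly 1 shortest path.

1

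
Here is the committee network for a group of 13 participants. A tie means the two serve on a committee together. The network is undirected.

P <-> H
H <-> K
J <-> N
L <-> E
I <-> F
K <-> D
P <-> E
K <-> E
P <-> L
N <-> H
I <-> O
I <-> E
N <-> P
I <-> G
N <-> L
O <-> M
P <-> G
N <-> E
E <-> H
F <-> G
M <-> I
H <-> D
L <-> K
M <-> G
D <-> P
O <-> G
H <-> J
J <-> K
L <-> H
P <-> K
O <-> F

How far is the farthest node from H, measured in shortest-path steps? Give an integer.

3

Distances from H: D:1, E:1, F:3, G:2, I:2, J:1, K:1, L:1, M:3, N:1, O:3, P:1.
The largest is 3 (to M, F, and O), so the eccentricity of H is 3.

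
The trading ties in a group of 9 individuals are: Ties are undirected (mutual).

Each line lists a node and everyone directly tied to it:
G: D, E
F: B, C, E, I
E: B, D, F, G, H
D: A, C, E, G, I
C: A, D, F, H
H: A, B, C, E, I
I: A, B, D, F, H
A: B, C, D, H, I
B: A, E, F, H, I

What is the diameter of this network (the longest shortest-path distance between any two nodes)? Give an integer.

2

Eccentricity of each node (its greatest distance to any other): A:2, B:2, C:2, D:2, E:2, F:2, G:2, H:2, I:2.
The maximum eccentricity is 2, realized for instance by the pair F–H via F – C – H. So the diameter is 2.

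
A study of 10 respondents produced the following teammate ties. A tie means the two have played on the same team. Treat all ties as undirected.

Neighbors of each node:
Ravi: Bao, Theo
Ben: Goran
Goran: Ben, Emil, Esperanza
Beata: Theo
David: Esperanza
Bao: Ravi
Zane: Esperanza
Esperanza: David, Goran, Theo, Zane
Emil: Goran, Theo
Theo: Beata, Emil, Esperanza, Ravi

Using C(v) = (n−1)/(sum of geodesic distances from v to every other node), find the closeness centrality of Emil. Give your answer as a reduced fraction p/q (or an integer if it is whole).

Distances from Emil: Bao:3, Beata:2, Ben:2, David:3, Esperanza:2, Goran:1, Ravi:2, Theo:1, Zane:3. Sum = 19.
n = 10, so closeness = 9/19.

9/19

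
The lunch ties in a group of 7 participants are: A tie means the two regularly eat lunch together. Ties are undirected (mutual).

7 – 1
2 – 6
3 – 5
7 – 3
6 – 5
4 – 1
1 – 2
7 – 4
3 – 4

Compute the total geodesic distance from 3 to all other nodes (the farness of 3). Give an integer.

Distances from 3: 1:2, 2:3, 4:1, 5:1, 6:2, 7:1.
Sum = 2 + 3 + 1 + 1 + 2 + 1 = 10.

10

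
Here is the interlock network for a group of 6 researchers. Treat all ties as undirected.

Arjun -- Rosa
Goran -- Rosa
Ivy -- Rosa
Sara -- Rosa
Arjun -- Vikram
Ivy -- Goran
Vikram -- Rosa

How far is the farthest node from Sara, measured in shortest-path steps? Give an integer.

2

Distances from Sara: Arjun:2, Goran:2, Ivy:2, Rosa:1, Vikram:2.
The largest is 2 (to Arjun, Goran, Vikram, and Ivy), so the eccentricity of Sara is 2.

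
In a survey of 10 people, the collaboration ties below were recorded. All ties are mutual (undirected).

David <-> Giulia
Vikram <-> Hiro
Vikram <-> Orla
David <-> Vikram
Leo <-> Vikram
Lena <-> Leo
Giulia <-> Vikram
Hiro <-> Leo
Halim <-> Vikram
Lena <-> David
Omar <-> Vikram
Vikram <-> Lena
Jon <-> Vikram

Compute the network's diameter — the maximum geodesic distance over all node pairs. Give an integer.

Eccentricity of each node (its greatest distance to any other): David:2, Giulia:2, Halim:2, Hiro:2, Jon:2, Lena:2, Leo:2, Omar:2, Orla:2, Vikram:1.
The maximum eccentricity is 2, realized for instance by the pair Lena–Giulia via Lena – Vikram – Giulia. So the diameter is 2.

2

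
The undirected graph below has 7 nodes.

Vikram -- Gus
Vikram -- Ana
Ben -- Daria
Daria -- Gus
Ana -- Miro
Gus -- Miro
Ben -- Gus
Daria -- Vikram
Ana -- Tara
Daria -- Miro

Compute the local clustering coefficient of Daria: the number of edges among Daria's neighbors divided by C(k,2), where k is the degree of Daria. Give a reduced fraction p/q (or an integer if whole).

Daria's neighbors: Ben, Gus, Miro, and Vikram (k = 4).
Possible neighbor pairs: C(4,2) = 6. Edges among them: Ben–Gus, Gus–Miro, Gus–Vikram → e = 3.
Clustering(Daria) = 3/6 = 1/2.

1/2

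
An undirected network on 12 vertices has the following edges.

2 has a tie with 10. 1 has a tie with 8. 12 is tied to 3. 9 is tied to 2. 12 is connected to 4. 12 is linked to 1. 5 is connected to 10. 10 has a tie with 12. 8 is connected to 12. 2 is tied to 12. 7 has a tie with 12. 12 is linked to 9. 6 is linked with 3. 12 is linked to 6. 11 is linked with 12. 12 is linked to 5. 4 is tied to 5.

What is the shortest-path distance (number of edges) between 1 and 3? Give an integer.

One shortest route is 1 – 12 – 3, which uses 2 edges, and 1 and 3 are not directly tied, so nothing shorter exists. So d(1,3) = 2.

2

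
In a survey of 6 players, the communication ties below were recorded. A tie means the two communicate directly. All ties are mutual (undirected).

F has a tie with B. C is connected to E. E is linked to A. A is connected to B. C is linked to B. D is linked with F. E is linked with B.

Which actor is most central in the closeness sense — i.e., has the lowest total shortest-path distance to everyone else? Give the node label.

B

Farness (sum of distances to all others) for each node — A:9, B:6, C:9, D:12, E:8, F:8.
The smallest farness is 6, for B, so B has the highest closeness.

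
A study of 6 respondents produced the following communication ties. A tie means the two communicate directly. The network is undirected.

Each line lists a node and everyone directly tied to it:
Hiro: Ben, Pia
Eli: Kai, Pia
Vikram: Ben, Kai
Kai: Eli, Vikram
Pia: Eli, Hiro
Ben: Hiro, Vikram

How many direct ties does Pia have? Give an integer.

Pia is directly tied to Eli and Hiro. That is 2 neighbors, so the degree of Pia is 2.

2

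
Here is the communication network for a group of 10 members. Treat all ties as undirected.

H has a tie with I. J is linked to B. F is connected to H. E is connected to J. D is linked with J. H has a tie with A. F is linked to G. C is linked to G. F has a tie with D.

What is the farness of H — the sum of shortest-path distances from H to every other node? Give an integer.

21

Distances from H: A:1, B:4, C:3, D:2, E:4, F:1, G:2, I:1, J:3.
Sum = 1 + 4 + 3 + 2 + 4 + 1 + 2 + 1 + 3 = 21.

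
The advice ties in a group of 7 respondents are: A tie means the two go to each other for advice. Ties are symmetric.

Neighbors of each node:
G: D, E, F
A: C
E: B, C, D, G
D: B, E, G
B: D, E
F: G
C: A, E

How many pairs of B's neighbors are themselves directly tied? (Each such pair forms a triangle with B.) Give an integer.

1

B's neighbors: D and E.
Neighbor pairs that are themselves tied: B–D–E. Each forms one triangle with B, for 1 in total.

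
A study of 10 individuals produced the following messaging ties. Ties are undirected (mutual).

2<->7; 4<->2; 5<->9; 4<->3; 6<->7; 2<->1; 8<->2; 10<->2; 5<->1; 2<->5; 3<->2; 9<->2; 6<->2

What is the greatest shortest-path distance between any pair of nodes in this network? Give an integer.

2

Eccentricity of each node (its greatest distance to any other): 1:2, 2:1, 3:2, 4:2, 5:2, 6:2, 7:2, 8:2, 9:2, 10:2.
The maximum eccentricity is 2, realized for instance by the pair 8–9 via 8 – 2 – 9. So the diameter is 2.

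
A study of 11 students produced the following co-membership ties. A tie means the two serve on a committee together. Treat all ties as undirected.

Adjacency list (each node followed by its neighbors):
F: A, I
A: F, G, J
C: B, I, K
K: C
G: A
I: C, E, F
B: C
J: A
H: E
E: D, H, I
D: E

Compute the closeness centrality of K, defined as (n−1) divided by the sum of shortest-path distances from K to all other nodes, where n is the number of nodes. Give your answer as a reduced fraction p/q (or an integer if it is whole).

10/33

Distances from K: A:4, B:2, C:1, D:4, E:3, F:3, G:5, H:4, I:2, J:5. Sum = 33.
n = 11, so closeness = 10/33.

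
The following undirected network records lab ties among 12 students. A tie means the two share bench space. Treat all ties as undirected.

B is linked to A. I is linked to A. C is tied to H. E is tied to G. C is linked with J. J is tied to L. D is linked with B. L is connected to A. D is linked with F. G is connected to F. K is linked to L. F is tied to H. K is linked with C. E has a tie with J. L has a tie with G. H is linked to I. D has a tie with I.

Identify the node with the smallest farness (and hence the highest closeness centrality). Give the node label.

Farness (sum of distances to all others) for each node — A:22, B:28, C:24, D:26, E:28, F:22, G:22, H:22, I:24, J:24, K:26, L:20.
The smallest farness is 20, for L, so L has the highest closeness.

L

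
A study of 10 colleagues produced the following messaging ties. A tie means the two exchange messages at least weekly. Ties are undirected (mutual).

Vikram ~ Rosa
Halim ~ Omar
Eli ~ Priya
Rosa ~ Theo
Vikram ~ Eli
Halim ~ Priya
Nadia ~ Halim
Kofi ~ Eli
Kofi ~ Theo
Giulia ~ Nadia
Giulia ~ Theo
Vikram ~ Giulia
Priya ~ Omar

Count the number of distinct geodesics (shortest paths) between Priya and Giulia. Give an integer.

2

The shortest distance is 3. The length-3 paths are: Priya–Eli–Vikram–Giulia; Priya–Halim–Nadia–Giulia.
That gives 2 distinct shortest paths.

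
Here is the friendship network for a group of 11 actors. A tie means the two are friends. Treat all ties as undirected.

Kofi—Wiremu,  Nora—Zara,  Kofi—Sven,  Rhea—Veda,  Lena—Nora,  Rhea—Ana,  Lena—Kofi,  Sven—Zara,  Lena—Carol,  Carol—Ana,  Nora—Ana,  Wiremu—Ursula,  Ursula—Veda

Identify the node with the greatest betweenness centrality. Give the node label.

Unnormalized betweenness of each node: Ana:34/3, Carol:5/2, Kofi:13, Lena:28/3, Nora:19/2, Rhea:7, Sven:3, Ursula:5, Veda:14/3, Wiremu:23/3, Zara:3.
Kofi has the largest value, 13, making it the main broker — the node through which the most shortest paths run.

Kofi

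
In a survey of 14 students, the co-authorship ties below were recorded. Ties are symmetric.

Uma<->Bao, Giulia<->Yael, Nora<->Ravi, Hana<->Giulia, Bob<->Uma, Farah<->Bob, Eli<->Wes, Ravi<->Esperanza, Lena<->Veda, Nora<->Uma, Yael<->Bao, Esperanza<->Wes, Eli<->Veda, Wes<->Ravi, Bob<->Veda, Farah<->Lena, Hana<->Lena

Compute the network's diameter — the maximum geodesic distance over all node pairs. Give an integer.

6

Eccentricity of each node (its greatest distance to any other): Bao:4, Bob:4, Eli:5, Esperanza:6, Farah:5, Giulia:6, Hana:5, Lena:4, Nora:5, Ravi:5, Uma:4, Veda:4, Wes:5, Yael:5.
The maximum eccentricity is 6, realized for instance by the pair Esperanza–Giulia via Esperanza – Ravi – Nora – Uma – Bao – Yael – Giulia. So the diameter is 6.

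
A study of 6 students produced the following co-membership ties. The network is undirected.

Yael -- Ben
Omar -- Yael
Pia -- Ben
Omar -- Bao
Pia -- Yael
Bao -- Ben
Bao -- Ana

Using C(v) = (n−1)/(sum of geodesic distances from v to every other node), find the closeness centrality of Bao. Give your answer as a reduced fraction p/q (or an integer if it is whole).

5/7

Distances from Bao: Ana:1, Ben:1, Omar:1, Pia:2, Yael:2. Sum = 7.
n = 6, so closeness = 5/7.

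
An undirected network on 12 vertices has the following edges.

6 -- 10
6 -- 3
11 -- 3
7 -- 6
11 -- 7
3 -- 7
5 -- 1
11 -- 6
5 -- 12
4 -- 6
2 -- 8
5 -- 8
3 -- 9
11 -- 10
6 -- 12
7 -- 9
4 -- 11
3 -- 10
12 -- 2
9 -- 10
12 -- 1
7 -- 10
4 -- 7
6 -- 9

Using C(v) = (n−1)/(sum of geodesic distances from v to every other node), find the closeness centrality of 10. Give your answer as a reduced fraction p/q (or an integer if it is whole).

1/2

Distances from 10: 1:3, 2:3, 3:1, 4:2, 5:3, 6:1, 7:1, 8:4, 9:1, 11:1, 12:2. Sum = 22.
n = 12, so closeness = 11/22 = 1/2.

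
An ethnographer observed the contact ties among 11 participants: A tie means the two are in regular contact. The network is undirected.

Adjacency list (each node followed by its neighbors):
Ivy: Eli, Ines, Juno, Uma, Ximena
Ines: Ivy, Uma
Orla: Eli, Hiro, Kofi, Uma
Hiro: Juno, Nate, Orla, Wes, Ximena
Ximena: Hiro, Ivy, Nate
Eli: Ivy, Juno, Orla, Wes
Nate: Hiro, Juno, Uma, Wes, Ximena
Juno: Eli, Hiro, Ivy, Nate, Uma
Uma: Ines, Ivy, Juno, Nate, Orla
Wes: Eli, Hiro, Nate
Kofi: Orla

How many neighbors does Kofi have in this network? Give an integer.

1

Kofi is directly tied to Orla. That is 1 neighbor, so the degree of Kofi is 1.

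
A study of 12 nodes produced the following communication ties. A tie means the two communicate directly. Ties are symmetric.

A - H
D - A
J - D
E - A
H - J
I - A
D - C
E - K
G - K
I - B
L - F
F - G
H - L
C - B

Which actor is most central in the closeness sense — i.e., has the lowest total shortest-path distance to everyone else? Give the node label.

Farness (sum of distances to all others) for each node — A:20, B:33, C:32, D:25, E:25, F:33, G:34, H:23, I:27, J:28, K:30, L:28.
The smallest farness is 20, for A, so A has the highest closeness.

A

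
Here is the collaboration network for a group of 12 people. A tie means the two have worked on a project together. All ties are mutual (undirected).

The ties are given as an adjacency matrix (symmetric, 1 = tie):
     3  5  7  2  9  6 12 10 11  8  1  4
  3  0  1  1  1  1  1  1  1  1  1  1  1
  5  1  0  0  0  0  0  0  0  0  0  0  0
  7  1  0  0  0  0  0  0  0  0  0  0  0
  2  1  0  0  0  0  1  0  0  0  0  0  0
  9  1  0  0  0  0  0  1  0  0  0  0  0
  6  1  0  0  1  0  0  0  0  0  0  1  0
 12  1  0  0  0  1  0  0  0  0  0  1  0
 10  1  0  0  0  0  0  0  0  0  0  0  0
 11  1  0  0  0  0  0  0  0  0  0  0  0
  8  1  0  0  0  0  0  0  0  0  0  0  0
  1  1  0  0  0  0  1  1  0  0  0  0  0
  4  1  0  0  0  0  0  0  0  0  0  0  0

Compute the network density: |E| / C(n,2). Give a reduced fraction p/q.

There are 15 edges and 12 nodes, so the maximum possible is C(12,2) = 66.
Density = 15/66 = 5/22.

5/22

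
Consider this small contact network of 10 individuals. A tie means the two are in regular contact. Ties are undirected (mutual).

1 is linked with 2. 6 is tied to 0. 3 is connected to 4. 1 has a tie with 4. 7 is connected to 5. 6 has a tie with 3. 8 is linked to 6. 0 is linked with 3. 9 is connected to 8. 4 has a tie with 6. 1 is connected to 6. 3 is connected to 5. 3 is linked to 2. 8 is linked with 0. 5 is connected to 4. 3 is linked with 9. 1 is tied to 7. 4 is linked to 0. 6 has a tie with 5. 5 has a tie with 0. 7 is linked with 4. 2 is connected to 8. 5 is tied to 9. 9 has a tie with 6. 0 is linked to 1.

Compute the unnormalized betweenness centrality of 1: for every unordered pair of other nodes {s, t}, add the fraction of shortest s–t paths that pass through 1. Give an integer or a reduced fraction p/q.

Pairs whose geodesics pass through 1 — 0–7: 1/3; 0–2: 1/3; 6–7: 1/3; 6–2: 1/3; 4–2: 1/2; 7–8: 3/8; 7–2: 1.
All other pairs contribute 0.
Summing the contributions gives betweenness(1) = 77/24.

77/24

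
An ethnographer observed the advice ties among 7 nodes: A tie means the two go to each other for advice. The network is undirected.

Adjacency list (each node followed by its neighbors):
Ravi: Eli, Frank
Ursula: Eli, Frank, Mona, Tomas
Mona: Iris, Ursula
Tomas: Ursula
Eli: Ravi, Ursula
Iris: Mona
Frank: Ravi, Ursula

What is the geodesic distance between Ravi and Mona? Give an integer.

One shortest route is Ravi – Eli – Ursula – Mona, which uses 3 edges, and at distance 2 from Ravi we only reach {Ursula}, which does not include Mona. So d(Ravi,Mona) = 3.

3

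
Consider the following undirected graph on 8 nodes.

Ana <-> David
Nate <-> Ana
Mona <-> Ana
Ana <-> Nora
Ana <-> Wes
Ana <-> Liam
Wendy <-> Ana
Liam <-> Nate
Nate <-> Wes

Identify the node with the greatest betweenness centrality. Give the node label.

Unnormalized betweenness of each node: Ana:37/2, David:0, Liam:0, Mona:0, Nate:1/2, Nora:0, Wendy:0, Wes:0.
Ana has the largest value, 37/2, making it the main broker — the node through which the most shortest paths run.

Ana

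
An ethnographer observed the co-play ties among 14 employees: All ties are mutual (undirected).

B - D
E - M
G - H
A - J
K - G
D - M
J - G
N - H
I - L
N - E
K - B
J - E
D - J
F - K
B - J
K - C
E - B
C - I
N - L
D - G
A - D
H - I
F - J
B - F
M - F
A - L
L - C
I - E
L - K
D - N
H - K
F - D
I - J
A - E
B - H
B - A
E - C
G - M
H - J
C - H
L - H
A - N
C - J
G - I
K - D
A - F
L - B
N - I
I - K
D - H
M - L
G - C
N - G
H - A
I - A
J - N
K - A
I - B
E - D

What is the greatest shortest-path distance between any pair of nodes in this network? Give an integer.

2

Eccentricity of each node (its greatest distance to any other): A:2, B:2, C:2, D:2, E:2, F:2, G:2, H:2, I:2, J:2, K:2, L:2, M:2, N:2.
The maximum eccentricity is 2, realized for instance by the pair G–B via G – J – B. So the diameter is 2.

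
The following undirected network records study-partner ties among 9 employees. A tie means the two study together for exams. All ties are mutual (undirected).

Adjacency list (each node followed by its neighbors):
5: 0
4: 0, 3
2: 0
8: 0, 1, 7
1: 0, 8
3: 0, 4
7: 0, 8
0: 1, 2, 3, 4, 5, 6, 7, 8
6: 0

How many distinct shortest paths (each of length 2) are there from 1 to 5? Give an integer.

1

The shortest distance is 2, and the only length-2 path is 1–0–5. So there is exactly 1 shortest path.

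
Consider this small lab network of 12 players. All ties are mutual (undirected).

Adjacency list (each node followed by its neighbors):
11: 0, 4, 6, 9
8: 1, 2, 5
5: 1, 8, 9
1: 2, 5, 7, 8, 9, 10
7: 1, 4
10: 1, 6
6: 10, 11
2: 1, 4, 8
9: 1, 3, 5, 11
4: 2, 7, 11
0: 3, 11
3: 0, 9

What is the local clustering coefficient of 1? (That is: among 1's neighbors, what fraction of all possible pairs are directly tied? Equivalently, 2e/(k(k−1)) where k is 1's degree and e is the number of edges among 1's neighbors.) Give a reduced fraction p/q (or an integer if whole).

1/5

1's neighbors: 2, 5, 7, 8, 9, and 10 (k = 6).
Possible neighbor pairs: C(6,2) = 15. Edges among them: 2–8, 5–8, 5–9 → e = 3.
Clustering(1) = 3/15 = 1/5.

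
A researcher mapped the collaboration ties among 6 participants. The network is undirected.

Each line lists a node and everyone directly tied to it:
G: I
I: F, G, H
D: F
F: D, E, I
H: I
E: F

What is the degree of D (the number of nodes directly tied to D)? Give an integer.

D is directly tied to F. That is 1 neighbor, so the degree of D is 1.

1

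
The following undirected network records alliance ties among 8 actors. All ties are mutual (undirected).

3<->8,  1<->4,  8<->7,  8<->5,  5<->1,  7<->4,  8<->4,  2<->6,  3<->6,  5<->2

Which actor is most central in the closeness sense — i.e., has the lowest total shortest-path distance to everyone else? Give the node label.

Farness (sum of distances to all others) for each node — 1:14, 2:14, 3:13, 4:13, 5:11, 6:15, 7:14, 8:10.
The smallest farness is 10, for 8, so 8 has the highest closeness.

8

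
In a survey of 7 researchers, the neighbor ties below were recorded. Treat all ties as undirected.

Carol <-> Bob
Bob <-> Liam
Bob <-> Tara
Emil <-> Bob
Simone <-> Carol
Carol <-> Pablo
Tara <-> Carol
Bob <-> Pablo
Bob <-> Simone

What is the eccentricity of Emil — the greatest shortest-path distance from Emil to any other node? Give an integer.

Distances from Emil: Bob:1, Carol:2, Liam:2, Pablo:2, Simone:2, Tara:2.
The largest is 2 (to Pablo, Carol, Liam, Tara, and Simone), so the eccentricity of Emil is 2.

2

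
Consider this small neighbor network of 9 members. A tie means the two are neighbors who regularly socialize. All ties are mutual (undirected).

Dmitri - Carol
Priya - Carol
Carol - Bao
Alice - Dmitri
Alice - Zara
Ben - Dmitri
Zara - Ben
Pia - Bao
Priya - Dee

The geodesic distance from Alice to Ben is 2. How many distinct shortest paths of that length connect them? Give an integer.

The shortest distance is 2. The length-2 paths are: Alice–Zara–Ben; Alice–Dmitri–Ben.
That gives 2 distinct shortest paths.

2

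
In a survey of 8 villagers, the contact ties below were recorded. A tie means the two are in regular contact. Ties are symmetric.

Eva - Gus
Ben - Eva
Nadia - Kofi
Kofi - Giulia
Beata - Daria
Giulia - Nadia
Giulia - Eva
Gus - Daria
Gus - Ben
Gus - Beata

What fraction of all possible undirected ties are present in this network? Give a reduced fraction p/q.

5/14

There are 10 edges and 8 nodes, so the maximum possible is C(8,2) = 28.
Density = 10/28 = 5/14.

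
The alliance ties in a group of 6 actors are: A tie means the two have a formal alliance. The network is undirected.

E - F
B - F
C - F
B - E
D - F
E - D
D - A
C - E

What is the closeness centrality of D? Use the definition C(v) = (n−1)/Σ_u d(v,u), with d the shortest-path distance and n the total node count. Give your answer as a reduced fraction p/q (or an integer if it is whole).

Distances from D: A:1, B:2, C:2, E:1, F:1. Sum = 7.
n = 6, so closeness = 5/7.

5/7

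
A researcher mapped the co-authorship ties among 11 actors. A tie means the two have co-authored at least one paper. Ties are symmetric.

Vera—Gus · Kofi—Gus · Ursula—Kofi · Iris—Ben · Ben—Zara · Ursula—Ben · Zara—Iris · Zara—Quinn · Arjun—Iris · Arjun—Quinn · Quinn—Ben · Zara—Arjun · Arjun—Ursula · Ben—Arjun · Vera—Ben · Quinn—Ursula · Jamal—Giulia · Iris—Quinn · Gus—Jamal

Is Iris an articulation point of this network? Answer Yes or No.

No

Even without Iris, every remaining node can still reach every other (the residual graph is connected), so Iris is not a cut vertex.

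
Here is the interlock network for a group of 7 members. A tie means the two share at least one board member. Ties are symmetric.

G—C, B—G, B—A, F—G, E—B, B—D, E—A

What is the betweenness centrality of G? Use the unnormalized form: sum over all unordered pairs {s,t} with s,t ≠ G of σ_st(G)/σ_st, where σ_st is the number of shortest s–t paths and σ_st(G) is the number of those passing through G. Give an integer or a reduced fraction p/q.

9

Pairs whose geodesics pass through G — B–C: 1; B–F: 1; D–C: 1; D–F: 1; E–C: 1; E–F: 1; A–C: 1; A–F: 1; C–F: 1.
All other pairs contribute 0.
Summing the contributions gives betweenness(G) = 9.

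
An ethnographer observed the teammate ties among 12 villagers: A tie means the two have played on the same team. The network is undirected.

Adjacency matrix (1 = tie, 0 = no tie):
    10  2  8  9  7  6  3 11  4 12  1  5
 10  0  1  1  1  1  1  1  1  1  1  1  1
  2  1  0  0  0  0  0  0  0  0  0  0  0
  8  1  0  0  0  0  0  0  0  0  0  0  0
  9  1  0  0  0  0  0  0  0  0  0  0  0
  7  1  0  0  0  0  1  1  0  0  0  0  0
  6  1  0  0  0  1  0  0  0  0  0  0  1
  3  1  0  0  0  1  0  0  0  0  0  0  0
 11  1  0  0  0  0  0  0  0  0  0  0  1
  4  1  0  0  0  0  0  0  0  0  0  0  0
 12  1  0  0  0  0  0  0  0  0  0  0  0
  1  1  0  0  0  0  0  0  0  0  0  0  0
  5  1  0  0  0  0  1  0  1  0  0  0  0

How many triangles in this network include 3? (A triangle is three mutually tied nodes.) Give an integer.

1

3's neighbors: 7 and 10.
Neighbor pairs that are themselves tied: 3–7–10. Each forms one triangle with 3, for 1 in total.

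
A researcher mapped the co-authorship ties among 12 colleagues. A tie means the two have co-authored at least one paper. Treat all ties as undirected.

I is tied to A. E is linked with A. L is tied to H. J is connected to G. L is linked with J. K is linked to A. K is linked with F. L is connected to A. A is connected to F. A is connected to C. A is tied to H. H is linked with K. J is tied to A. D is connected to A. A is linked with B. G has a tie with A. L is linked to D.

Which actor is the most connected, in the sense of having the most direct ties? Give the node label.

A

Degrees — A:11, B:1, C:1, D:2, E:1, F:2, G:2, H:3, I:1, J:3, K:3, L:4.
The maximum is 11, attained only by A.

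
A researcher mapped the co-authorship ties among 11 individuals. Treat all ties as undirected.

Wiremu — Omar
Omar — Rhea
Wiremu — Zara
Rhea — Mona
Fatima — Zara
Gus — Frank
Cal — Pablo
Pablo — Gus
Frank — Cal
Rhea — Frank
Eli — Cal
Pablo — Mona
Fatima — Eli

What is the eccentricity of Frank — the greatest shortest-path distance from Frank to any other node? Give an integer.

4

Distances from Frank: Cal:1, Eli:2, Fatima:3, Gus:1, Mona:2, Omar:2, Pablo:2, Rhea:1, Wiremu:3, Zara:4.
The largest is 4 (to Zara), so the eccentricity of Frank is 4.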